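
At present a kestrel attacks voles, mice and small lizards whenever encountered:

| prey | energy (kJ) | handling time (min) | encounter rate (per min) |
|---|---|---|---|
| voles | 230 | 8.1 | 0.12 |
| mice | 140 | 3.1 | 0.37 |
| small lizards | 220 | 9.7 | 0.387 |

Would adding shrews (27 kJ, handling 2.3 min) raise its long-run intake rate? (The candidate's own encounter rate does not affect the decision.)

No

On voles, mice and small lizards alone, R = ΣλE/(1+Σλh) = 164.5/6.873 = 23.94 kJ/min.
shrews: E/h = 27/2.3 = 11.74 kJ/min.
Since 11.74 < R, time spent handling shrews is better spent searching.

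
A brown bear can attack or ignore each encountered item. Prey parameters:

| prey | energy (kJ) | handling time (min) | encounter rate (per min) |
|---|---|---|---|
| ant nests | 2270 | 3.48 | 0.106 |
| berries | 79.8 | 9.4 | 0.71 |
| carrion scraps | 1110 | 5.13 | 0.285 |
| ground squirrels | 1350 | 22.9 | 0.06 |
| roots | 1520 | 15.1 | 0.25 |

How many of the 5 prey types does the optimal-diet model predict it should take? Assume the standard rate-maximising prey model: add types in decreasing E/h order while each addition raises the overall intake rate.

2

Rank by E/h (kJ/min): ant nests 652, carrion scraps 216, roots 101, ground squirrels 59, berries 8.49. Include each in turn until the next type's E/h falls below the running intake rate.
Rate on top 1: 175.8. carrion scraps: 216 > 175.8 → include.
Rate on top 2: 196.7. roots: 101 < 196.7 → exclude; stop.
Optimal diet: ant nests, carrion scraps — 2 of 5 types.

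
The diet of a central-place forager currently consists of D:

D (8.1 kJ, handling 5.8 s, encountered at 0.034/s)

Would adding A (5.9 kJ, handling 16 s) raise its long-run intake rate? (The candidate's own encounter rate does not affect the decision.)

On D alone, R = ΣλE/(1+Σλh) = 0.2754/1.197 = 0.23 kJ/s.
A: E/h = 5.9/16 = 0.3688 kJ/s.
Since 0.3688 > R, including A increases the long-run rate.

Yes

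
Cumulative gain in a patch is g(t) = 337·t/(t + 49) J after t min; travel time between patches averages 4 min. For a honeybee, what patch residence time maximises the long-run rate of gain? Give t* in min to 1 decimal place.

14.0 min

Optimal t* satisfies g'(t*) = g(t*)/(T + t*).
g'(t) = 337·49/(t + 49)². Setting 337·49/(t+49)² = 337t/[(t+49)(4+t)] gives 49(4+t) = t(t+49), so t² = 49×4 = 196.
t* = √196 = 14 min.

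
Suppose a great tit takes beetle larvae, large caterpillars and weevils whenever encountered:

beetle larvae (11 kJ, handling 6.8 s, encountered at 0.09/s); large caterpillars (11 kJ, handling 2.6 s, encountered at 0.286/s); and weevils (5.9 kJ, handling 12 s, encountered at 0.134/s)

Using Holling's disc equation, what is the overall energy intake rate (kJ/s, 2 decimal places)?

1.24 kJ/s

R = Σλ_iE_i / (1 + Σλ_ih_i)
Numerator: 0.09×11 + 0.286×11 + 0.134×5.9 = 4.927
Denominator: 1 + 0.09×6.8 + 0.286×2.6 + 0.134×12 = 3.964
R = 4.927/3.964 = 1.243 kJ/s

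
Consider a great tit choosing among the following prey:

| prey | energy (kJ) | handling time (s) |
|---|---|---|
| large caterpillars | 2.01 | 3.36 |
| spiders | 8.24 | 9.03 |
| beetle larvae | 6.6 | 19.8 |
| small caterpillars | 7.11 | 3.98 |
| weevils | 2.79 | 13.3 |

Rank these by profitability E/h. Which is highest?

small caterpillars

Profitability E/h (kJ/s): large caterpillars = 2.01/3.36 = 0.598, spiders = 8.24/9.03 = 0.913, beetle larvae = 6.6/19.8 = 0.333, small caterpillars = 7.11/3.98 = 1.79, weevils = 2.79/13.3 = 0.21.
Ranked: small caterpillars > spiders > large caterpillars > beetle larvae > weevils.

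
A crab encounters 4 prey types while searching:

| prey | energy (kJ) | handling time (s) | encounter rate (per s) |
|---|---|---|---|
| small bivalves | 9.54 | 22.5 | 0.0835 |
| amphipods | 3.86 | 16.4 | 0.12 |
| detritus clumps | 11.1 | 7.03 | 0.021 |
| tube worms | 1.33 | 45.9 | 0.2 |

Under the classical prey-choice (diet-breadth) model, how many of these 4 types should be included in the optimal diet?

2

Rank by E/h (kJ/s): detritus clumps 1.58, small bivalves 0.424, amphipods 0.235, tube worms 0.029. Include each in turn until the next type's E/h falls below the running intake rate.
Rate on top 1: 0.2031. small bivalves: 0.424 > 0.2031 → include.
Rate on top 2: 0.3402. amphipods: 0.235 < 0.3402 → exclude; stop.
Optimal diet: detritus clumps, small bivalves — 2 of 4 types.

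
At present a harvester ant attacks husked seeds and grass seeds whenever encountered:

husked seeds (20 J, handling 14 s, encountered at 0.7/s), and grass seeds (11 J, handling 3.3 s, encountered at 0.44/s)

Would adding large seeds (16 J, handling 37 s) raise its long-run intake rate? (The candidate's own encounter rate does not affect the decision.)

No

Intake rate on the current diet: R = (0.7×20 + 0.44×11) / (1 + 0.7×14 + 0.44×3.3) = 18.84/12.25 = 1.538 J/s.
Profitability of large seeds: 16/37 = 0.4324 J/s.
Since 0.4324 < R, time spent handling large seeds is better spent searching.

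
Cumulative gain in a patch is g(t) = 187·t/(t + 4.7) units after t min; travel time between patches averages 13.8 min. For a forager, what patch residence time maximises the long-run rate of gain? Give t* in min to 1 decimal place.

Maximise g(t)/(T+t): set derivative to zero → g'(t)(T+t) = g(t).
g'(t) = 187·4.7/(t + 4.7)². Setting 187·4.7/(t+4.7)² = 187t/[(t+4.7)(13.8+t)] gives 4.7(13.8+t) = t(t+4.7), so t² = 4.7×13.8 = 64.86.
t* = √64.86 = 8.054 min.

8.1 min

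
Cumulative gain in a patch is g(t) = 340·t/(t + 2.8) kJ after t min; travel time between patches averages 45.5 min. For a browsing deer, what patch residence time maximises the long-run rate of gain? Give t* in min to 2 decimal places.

Maximise g(t)/(T+t): set derivative to zero → g'(t)(T+t) = g(t).
g'(t) = 340·2.8/(t + 2.8)². Setting 340·2.8/(t+2.8)² = 340t/[(t+2.8)(45.5+t)] gives 2.8(45.5+t) = t(t+2.8), so t² = 2.8×45.5 = 127.4.
t* = √127.4 = 11.29 min.

11.29 min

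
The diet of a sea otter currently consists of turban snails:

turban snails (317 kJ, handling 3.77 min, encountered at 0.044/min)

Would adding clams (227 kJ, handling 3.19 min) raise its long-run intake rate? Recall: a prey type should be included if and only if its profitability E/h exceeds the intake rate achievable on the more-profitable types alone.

Current rate: (0.044×317)/(1 + 0.044×3.77) = 11.96 kJ/min.
Profitability of clams: 227/3.19 = 71.16 kJ/min.
71.16 > 11.96, so adding clams raises the average — include it.

Yes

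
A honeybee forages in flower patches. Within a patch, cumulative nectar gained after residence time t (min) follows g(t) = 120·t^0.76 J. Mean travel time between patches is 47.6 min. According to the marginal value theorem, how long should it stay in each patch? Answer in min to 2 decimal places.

Optimal t* satisfies g'(t*) = g(t*)/(T + t*).
g'(t) = 0.76·120·t^-0.24. Setting 0.76·120·t^-0.24 = 120·t^0.76/(47.6+t) gives 0.76(47.6+t) = t, so 0.24·t = 0.76×47.6.
t* = 0.76×47.6/0.24 = 150.7 min.

150.73 min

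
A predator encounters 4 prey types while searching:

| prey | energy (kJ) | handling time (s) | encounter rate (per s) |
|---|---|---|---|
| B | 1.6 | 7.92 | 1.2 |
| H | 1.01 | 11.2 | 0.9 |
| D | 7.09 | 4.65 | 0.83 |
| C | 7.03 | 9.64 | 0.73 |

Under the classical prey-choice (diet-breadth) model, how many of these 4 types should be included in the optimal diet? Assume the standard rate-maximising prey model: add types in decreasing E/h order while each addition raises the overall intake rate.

1

Profitabilities (E/h, kJ/s): D 1.52, C 0.729, B 0.202, H 0.0902. Add prey in this order while the next type's profitability exceeds the intake rate on those already taken.
Rate on top 1: 1.211. C: 0.729 < 1.211 → exclude; stop.
Optimal diet: D — 1 of 4 types.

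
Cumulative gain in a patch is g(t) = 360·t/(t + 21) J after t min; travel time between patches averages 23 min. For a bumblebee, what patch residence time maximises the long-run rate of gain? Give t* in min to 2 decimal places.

Maximise g(t)/(T+t): set derivative to zero → g'(t)(T+t) = g(t).
g'(t) = 360·21/(t + 21)². Setting 360·21/(t+21)² = 360t/[(t+21)(23+t)] gives 21(23+t) = t(t+21), so t² = 21×23 = 483.
t* = √483 = 21.98 min.

21.98 min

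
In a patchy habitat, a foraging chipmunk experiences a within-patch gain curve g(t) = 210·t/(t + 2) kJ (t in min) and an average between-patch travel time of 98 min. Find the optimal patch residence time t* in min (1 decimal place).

14.0 min

By the marginal value theorem, leave when the instantaneous gain rate g'(t) equals the habitat-wide average g(t)/(T + t).
g'(t) = 210·2/(t + 2)². Setting 210·2/(t+2)² = 210t/[(t+2)(98+t)] gives 2(98+t) = t(t+2), so t² = 2×98 = 196.
t* = √196 = 14 min.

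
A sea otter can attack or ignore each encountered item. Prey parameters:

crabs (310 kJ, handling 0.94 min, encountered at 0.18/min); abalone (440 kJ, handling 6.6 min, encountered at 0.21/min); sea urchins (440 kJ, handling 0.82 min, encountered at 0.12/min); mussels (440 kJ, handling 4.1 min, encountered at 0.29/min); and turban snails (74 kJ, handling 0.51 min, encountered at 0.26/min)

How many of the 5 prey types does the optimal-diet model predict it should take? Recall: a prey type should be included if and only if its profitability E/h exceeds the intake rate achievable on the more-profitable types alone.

Rank by E/h (kJ/min): sea urchins 537, crabs 330, turban snails 145, mussels 107, abalone 66.7. Include each in turn until the next type's E/h falls below the running intake rate.
Rate on top 1: 48.07. crabs: 330 > 48.07 → include.
Rate on top 2: 85.67. turban snails: 145 > 85.67 → include.
Rate on top 3: 91.3. mussels: 107 > 91.3 → include.
Rate on top 4: 98.66. abalone: 66.7 < 98.66 → exclude; stop.
Optimal diet: sea urchins, crabs, turban snails, mussels — 4 of 5 types.

4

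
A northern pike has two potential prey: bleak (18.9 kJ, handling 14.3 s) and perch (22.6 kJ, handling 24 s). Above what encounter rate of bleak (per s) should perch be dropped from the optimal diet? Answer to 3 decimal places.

0.173 per s

The zero-one rule: include perch iff E₂/h₂ > λE₁/(1+λh₁). Equality gives the switch point.
λE₁h₂ = E₂ + λE₂h₁ ⇒ λ = E₂/(E₁h₂ − E₂h₁) = 22.6/(453.6 − 323.2) = 0.1733 per s.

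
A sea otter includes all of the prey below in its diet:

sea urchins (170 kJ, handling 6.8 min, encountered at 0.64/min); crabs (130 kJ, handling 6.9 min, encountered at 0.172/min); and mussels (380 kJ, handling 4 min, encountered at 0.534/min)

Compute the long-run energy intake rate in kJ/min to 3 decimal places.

R = (0.64×170 + 0.172×130 + 0.534×380) / (1 + 0.64×6.8 + 0.172×6.9 + 0.534×4) = 334.1/8.675 = 38.51 kJ/min.

38.512 kJ/min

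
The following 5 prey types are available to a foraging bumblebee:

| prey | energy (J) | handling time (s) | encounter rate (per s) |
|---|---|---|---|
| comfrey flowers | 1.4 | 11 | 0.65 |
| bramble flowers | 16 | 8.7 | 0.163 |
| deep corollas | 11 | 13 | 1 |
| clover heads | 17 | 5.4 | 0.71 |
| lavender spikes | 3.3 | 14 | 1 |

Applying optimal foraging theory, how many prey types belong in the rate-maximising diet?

Rank by E/h (J/s): clover heads 3.15, bramble flowers 1.84, deep corollas 0.846, lavender spikes 0.236, comfrey flowers 0.127. Include each in turn until the next type's E/h falls below the running intake rate.
Rate on top 1: 2.497. bramble flowers: 1.84 < 2.497 → exclude; stop.
Optimal diet: clover heads — 1 of 5 types.

1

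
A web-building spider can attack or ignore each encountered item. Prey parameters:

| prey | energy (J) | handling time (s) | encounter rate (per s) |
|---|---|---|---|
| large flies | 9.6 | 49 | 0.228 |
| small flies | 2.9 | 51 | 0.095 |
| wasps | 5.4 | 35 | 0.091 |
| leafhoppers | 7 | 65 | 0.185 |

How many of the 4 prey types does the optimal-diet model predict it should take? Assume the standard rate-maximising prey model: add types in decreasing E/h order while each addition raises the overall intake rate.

1

Profitabilities (E/h, J/s): large flies 0.196, wasps 0.154, leafhoppers 0.108, small flies 0.0569. Add prey in this order while the next type's profitability exceeds the intake rate on those already taken.
Rate on top 1: 0.1798. wasps: 0.154 < 0.1798 → exclude; stop.
Optimal diet: large flies — 1 of 4 types.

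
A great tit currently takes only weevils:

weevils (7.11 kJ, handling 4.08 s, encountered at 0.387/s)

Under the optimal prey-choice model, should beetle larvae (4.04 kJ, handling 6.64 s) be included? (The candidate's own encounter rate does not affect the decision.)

On weevils alone, R = ΣλE/(1+Σλh) = 2.752/2.579 = 1.067 kJ/s.
beetle larvae: E/h = 4.04/6.64 = 0.6084 kJ/s.
Since 0.6084 < R, time spent handling beetle larvae is better spent searching.

No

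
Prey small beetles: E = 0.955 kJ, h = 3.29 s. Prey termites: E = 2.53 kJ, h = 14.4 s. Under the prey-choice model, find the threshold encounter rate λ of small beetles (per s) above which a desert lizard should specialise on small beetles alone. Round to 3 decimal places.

The zero-one rule: include termites iff E₂/h₂ > λE₁/(1+λh₁). Equality gives the switch point.
λE₁h₂ = E₂ + λE₂h₁ ⇒ λ = E₂/(E₁h₂ − E₂h₁) = 2.53/(13.75 − 8.324) = 0.4661 per s.

0.466 per s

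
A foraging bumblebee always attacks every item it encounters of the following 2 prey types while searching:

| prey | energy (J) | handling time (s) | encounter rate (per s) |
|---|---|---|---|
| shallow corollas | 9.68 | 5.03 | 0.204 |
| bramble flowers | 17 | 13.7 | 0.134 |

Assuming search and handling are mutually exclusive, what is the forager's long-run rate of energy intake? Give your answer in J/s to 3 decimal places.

Energy encountered per unit search time: 0.204×9.68 + 0.134×17 = 4.253 J/s.
Handling time per unit search time: 0.204×5.03 + 0.134×13.7 = 2.862.
Rate = 4.253/(1 + 2.862) = 1.101 J/s.

1.101 J/s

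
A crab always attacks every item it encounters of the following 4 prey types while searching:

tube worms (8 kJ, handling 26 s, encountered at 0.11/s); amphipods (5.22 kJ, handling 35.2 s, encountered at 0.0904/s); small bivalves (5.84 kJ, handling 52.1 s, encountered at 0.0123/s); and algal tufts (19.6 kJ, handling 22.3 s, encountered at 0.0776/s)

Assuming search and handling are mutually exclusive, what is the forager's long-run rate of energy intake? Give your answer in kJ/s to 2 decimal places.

R = Σλ_iE_i / (1 + Σλ_ih_i)
Numerator: 0.11×8 + 0.0904×5.22 + 0.0123×5.84 + 0.0776×19.6 = 2.945
Denominator: 1 + 0.11×26 + 0.0904×35.2 + 0.0123×52.1 + 0.0776×22.3 = 9.413
R = 2.945/9.413 = 0.3128 kJ/s

0.31 kJ/s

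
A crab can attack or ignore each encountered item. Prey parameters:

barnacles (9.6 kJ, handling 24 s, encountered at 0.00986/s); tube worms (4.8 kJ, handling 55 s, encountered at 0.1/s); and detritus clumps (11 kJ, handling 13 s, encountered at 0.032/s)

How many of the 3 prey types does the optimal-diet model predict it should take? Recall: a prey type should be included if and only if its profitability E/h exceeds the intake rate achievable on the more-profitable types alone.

Profitabilities (E/h, kJ/s): detritus clumps 0.846, barnacles 0.4, tube worms 0.0873. Add prey in this order while the next type's profitability exceeds the intake rate on those already taken.
Rate on top 1: 0.2486. barnacles: 0.4 > 0.2486 → include.
Rate on top 2: 0.2703. tube worms: 0.0873 < 0.2703 → exclude; stop.
Optimal diet: detritus clumps, barnacles — 2 of 3 types.

2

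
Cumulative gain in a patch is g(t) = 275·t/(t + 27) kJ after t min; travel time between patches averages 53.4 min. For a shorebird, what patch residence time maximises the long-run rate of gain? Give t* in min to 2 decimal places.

By the marginal value theorem, leave when the instantaneous gain rate g'(t) equals the habitat-wide average g(t)/(T + t).
g'(t) = 275·27/(t + 27)². Setting 275·27/(t+27)² = 275t/[(t+27)(53.4+t)] gives 27(53.4+t) = t(t+27), so t² = 27×53.4 = 1442.
t* = √1442 = 37.97 min.

37.97 min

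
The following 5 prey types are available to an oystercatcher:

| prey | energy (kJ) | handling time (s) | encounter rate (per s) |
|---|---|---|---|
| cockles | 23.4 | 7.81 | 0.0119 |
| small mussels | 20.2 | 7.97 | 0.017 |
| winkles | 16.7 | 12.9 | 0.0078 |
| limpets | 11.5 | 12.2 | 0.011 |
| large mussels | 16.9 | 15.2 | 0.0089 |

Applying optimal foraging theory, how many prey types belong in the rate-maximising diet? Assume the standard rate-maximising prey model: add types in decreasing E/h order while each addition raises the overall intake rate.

5

Profitabilities (E/h, kJ/s): cockles 3, small mussels 2.53, winkles 1.29, large mussels 1.11, limpets 0.943. Add prey in this order while the next type's profitability exceeds the intake rate on those already taken.
Rate on top 1: 0.2548. small mussels: 2.53 > 0.2548 → include.
Rate on top 2: 0.5062. winkles: 1.29 > 0.5062 → include.
Rate on top 3: 0.5659. large mussels: 1.11 > 0.5659 → include.
Rate on top 4: 0.6163. limpets: 0.943 > 0.6163 → include.
Optimal diet: cockles, small mussels, winkles, large mussels, limpets — 5 of 5 types.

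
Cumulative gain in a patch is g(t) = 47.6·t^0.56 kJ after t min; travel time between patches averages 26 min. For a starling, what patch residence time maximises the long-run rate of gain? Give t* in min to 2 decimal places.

Optimal t* satisfies g'(t*) = g(t*)/(T + t*).
g'(t) = 0.56·47.6·t^-0.44. Setting 0.56·47.6·t^-0.44 = 47.6·t^0.56/(26+t) gives 0.56(26+t) = t, so 0.44·t = 0.56×26.
t* = 0.56×26/0.44 = 33.09 min.

33.09 min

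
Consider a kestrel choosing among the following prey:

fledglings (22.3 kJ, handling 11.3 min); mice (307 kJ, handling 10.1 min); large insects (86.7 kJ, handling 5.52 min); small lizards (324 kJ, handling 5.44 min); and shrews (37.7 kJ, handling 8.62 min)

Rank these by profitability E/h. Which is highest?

Profitability E/h (kJ/min): fledglings = 22.3/11.3 = 1.97, mice = 307/10.1 = 30.4, large insects = 86.7/5.52 = 15.7, small lizards = 324/5.44 = 59.6, shrews = 37.7/8.62 = 4.37.
Ranked: small lizards > mice > large insects > shrews > fledglings.

small lizards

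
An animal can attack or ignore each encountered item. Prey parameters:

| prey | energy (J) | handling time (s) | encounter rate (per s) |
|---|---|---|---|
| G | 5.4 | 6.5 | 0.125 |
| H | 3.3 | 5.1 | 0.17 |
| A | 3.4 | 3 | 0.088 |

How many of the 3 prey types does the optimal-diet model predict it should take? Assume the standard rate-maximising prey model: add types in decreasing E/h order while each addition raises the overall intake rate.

Rank by E/h (J/s): A 1.13, G 0.831, H 0.647. Include each in turn until the next type's E/h falls below the running intake rate.
Rate on top 1: 0.2367. G: 0.831 > 0.2367 → include.
Rate on top 2: 0.4692. H: 0.647 > 0.4692 → include.
Optimal diet: A, G, H — 3 of 3 types.

3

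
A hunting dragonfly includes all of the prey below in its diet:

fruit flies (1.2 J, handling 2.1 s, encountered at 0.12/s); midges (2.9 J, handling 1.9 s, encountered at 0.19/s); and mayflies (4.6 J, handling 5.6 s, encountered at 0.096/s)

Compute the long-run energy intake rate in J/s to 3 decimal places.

0.529 J/s

R = Σλ_iE_i / (1 + Σλ_ih_i)
Numerator: 0.12×1.2 + 0.19×2.9 + 0.096×4.6 = 1.137
Denominator: 1 + 0.12×2.1 + 0.19×1.9 + 0.096×5.6 = 2.151
R = 1.137/2.151 = 0.5285 J/s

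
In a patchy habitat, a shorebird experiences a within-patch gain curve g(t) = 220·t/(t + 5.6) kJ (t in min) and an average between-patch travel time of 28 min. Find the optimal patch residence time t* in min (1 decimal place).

12.5 min

Optimal t* satisfies g'(t*) = g(t*)/(T + t*).
g'(t) = 220·5.6/(t + 5.6)². Setting 220·5.6/(t+5.6)² = 220t/[(t+5.6)(28+t)] gives 5.6(28+t) = t(t+5.6), so t² = 5.6×28 = 156.8.
t* = √156.8 = 12.52 min.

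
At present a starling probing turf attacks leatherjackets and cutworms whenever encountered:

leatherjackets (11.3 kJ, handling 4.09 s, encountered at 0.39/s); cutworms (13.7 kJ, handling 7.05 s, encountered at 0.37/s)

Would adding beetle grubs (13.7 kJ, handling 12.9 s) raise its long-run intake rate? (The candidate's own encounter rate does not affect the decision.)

No

Intake rate on the current diet: R = (0.39×11.3 + 0.37×13.7) / (1 + 0.39×4.09 + 0.37×7.05) = 9.476/5.204 = 1.821 kJ/s.
beetle grubs: E/h = 13.7/12.9 = 1.062 kJ/s.
Since 1.062 < R, time spent handling beetle grubs is better spent searching.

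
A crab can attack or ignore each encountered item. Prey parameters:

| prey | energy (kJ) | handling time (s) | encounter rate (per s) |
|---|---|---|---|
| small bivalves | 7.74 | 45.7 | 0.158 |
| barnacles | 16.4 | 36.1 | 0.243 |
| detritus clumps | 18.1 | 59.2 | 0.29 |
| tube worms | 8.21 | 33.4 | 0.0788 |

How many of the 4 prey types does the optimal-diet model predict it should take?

E/h in descending order: barnacles 0.454, detritus clumps 0.306, tube worms 0.246, small bivalves 0.169 kJ/s. The optimal diet is the largest prefix of this list for which every included type satisfies E_i/h_i > R on the types above it.
Rate on top 1: 0.4078. detritus clumps: 0.306 < 0.4078 → exclude; stop.
Optimal diet: barnacles — 1 of 4 types.

1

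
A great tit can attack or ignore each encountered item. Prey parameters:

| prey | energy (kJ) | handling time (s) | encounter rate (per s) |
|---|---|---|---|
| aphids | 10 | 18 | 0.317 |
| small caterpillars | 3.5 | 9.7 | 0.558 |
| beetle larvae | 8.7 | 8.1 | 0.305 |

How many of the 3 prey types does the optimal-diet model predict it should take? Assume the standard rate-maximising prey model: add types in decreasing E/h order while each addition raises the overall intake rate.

1

E/h in descending order: beetle larvae 1.07, aphids 0.556, small caterpillars 0.361 kJ/s. The optimal diet is the largest prefix of this list for which every included type satisfies E_i/h_i > R on the types above it.
Rate on top 1: 0.7646. aphids: 0.556 < 0.7646 → exclude; stop.
Optimal diet: beetle larvae — 1 of 3 types.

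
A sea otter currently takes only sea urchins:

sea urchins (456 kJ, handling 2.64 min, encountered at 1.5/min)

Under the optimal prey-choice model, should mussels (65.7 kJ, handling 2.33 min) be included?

On sea urchins alone, R = ΣλE/(1+Σλh) = 684/4.96 = 137.9 kJ/min.
Profitability of mussels: 65.7/2.33 = 28.2 kJ/min.
28.2 < 137.9, so adding mussels would lower the average — exclude it.

No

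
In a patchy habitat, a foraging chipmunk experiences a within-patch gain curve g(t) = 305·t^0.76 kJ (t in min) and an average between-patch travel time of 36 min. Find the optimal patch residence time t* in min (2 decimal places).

114.00 min

Optimal t* satisfies g'(t*) = g(t*)/(T + t*).
g'(t) = 0.76·305·t^-0.24. Setting 0.76·305·t^-0.24 = 305·t^0.76/(36+t) gives 0.76(36+t) = t, so 0.24·t = 0.76×36.
t* = 0.76×36/0.24 = 114 min.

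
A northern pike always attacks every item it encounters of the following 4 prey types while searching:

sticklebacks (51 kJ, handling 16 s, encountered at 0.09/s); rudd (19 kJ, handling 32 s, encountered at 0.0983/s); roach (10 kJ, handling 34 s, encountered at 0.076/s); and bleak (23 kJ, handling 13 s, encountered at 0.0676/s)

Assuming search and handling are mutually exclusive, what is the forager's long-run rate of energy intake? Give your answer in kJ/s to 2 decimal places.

0.97 kJ/s

R = Σλ_iE_i / (1 + Σλ_ih_i)
Numerator: 0.09×51 + 0.0983×19 + 0.076×10 + 0.0676×23 = 8.772
Denominator: 1 + 0.09×16 + 0.0983×32 + 0.076×34 + 0.0676×13 = 9.048
R = 8.772/9.048 = 0.9695 kJ/s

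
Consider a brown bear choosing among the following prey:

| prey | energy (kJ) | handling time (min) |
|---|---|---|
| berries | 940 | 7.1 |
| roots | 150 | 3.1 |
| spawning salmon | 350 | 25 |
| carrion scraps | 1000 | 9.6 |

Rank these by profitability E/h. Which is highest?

berries

Profitability E/h (kJ/min): berries = 940/7.1 = 132, roots = 150/3.1 = 48.4, spawning salmon = 350/25 = 14, carrion scraps = 1000/9.6 = 104.
Ranked: berries > carrion scraps > roots > spawning salmon.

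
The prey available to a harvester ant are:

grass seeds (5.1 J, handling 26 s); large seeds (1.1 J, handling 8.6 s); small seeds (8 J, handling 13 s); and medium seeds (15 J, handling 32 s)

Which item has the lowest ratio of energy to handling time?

large seeds

Profitability E/h (J/s): grass seeds = 5.1/26 = 0.196, large seeds = 1.1/8.6 = 0.128, small seeds = 8/13 = 0.615, medium seeds = 15/32 = 0.469.
Ranked: small seeds > medium seeds > grass seeds > large seeds.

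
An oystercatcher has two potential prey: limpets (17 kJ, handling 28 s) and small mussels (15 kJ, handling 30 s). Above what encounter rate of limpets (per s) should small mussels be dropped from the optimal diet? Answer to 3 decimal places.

0.167 per s

At the threshold, the rate on limpets alone equals the profitability of small mussels: λ·17/(1 + λ·28) = 15/30 = 0.5.
Rearranging, λ(17 − 0.5×28) = 0.5, so λ = 0.5/3 = 0.1667 per s.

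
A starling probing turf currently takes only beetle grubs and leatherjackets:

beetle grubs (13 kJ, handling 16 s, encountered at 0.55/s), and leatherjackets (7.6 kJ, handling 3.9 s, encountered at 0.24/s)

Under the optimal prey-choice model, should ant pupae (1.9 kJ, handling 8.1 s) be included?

No

Current rate: (0.55×13 + 0.24×7.6)/(1 + 0.55×16 + 0.24×3.9) = 0.8359 kJ/s.
ant pupae: E/h = 1.9/8.1 = 0.2346 kJ/s.
0.2346 < 0.8359, so adding ant pupae would lower the average — exclude it.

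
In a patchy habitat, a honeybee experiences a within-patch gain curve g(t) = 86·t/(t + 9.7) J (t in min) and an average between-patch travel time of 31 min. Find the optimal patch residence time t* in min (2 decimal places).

Maximise g(t)/(T+t): set derivative to zero → g'(t)(T+t) = g(t).
g'(t) = 86·9.7/(t + 9.7)². Setting 86·9.7/(t+9.7)² = 86t/[(t+9.7)(31+t)] gives 9.7(31+t) = t(t+9.7), so t² = 9.7×31 = 300.7.
t* = √300.7 = 17.34 min.

17.34 min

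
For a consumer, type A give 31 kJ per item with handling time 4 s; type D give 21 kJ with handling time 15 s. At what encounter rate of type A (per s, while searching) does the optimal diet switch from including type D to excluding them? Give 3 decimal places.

0.055 per s

The zero-one rule: include type D iff E₂/h₂ > λE₁/(1+λh₁). Equality gives the switch point.
λE₁h₂ = E₂ + λE₂h₁ ⇒ λ = E₂/(E₁h₂ − E₂h₁) = 21/(465 − 84) = 0.05512 per s.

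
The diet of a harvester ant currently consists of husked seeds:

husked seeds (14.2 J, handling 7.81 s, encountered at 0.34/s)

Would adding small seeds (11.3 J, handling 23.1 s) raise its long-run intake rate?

No

On husked seeds alone, R = ΣλE/(1+Σλh) = 4.828/3.655 = 1.321 J/s.
Profitability of small seeds: 11.3/23.1 = 0.4892 J/s.
Since 0.4892 < R, time spent handling small seeds is better spent searching.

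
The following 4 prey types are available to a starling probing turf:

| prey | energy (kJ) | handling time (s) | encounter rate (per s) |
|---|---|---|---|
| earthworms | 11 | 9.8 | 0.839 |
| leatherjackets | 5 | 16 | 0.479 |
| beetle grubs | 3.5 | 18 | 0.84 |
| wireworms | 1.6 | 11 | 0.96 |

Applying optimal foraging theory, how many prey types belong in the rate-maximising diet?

Rank by E/h (kJ/s): earthworms 1.12, leatherjackets 0.312, beetle grubs 0.194, wireworms 0.145. Include each in turn until the next type's E/h falls below the running intake rate.
Rate on top 1: 1.001. leatherjackets: 0.312 < 1.001 → exclude; stop.
Optimal diet: earthworms — 1 of 4 types.

1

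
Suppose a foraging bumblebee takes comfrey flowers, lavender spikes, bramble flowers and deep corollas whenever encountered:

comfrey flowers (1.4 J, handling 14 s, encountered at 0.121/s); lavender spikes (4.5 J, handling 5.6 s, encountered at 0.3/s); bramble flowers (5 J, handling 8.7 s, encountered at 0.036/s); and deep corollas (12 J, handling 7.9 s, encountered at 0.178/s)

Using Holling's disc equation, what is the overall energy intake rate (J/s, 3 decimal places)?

0.629 J/s

R = Σλ_iE_i / (1 + Σλ_ih_i)
Numerator: 0.121×1.4 + 0.3×4.5 + 0.036×5 + 0.178×12 = 3.835
Denominator: 1 + 0.121×14 + 0.3×5.6 + 0.036×8.7 + 0.178×7.9 = 6.093
R = 3.835/6.093 = 0.6294 J/s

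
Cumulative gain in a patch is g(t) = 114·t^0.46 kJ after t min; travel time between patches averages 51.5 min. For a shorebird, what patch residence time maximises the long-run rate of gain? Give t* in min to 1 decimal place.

By the marginal value theorem, leave when the instantaneous gain rate g'(t) equals the habitat-wide average g(t)/(T + t).
g'(t) = 0.46·114·t^-0.54. Setting 0.46·114·t^-0.54 = 114·t^0.46/(51.5+t) gives 0.46(51.5+t) = t, so 0.54·t = 0.46×51.5.
t* = 0.46×51.5/0.54 = 43.87 min.

43.9 min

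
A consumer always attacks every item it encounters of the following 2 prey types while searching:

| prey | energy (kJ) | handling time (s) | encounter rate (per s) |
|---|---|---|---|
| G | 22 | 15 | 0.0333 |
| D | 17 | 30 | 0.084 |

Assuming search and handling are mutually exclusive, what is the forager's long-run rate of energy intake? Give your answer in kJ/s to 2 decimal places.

Energy encountered per unit search time: 0.0333×22 + 0.084×17 = 2.161 kJ/s.
Handling time per unit search time: 0.0333×15 + 0.084×30 = 3.019.
Rate = 2.161/(1 + 3.019) = 0.5375 kJ/s.

0.54 kJ/s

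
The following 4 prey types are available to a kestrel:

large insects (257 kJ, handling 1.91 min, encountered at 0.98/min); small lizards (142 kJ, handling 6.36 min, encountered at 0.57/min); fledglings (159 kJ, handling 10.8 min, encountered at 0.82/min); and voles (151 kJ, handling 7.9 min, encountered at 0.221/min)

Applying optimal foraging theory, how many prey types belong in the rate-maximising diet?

1

Profitabilities (E/h, kJ/min): large insects 135, small lizards 22.3, voles 19.1, fledglings 14.7. Add prey in this order while the next type's profitability exceeds the intake rate on those already taken.
Rate on top 1: 87.7. small lizards: 22.3 < 87.7 → exclude; stop.
Optimal diet: large insects — 1 of 4 types.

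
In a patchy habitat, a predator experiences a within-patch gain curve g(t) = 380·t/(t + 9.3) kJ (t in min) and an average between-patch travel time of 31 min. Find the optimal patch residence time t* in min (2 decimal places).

Maximise g(t)/(T+t): set derivative to zero → g'(t)(T+t) = g(t).
g'(t) = 380·9.3/(t + 9.3)². Setting 380·9.3/(t+9.3)² = 380t/[(t+9.3)(31+t)] gives 9.3(31+t) = t(t+9.3), so t² = 9.3×31 = 288.3.
t* = √288.3 = 16.98 min.

16.98 min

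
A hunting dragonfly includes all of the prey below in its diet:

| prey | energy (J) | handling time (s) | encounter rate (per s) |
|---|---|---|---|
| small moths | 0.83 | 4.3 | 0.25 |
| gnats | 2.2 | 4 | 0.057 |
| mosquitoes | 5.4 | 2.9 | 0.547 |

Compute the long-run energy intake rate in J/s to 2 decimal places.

R = (0.25×0.83 + 0.057×2.2 + 0.547×5.4) / (1 + 0.25×4.3 + 0.057×4 + 0.547×2.9) = 3.287/3.889 = 0.8451 J/s.

0.85 J/s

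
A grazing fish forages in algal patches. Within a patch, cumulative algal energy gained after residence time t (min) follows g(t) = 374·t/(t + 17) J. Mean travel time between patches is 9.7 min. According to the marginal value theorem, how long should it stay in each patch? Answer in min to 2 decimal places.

By the marginal value theorem, leave when the instantaneous gain rate g'(t) equals the habitat-wide average g(t)/(T + t).
g'(t) = 374·17/(t + 17)². Setting 374·17/(t+17)² = 374t/[(t+17)(9.7+t)] gives 17(9.7+t) = t(t+17), so t² = 17×9.7 = 164.9.
t* = √164.9 = 12.84 min.

12.84 min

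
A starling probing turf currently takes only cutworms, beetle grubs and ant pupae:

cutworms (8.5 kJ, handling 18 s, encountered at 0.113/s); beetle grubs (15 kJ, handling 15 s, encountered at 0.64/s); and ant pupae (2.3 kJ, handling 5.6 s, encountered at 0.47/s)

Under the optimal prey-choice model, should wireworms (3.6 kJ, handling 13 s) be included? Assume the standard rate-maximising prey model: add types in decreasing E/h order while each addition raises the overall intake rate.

Intake rate on the current diet: R = (0.113×8.5 + 0.64×15 + 0.47×2.3) / (1 + 0.113×18 + 0.64×15 + 0.47×5.6) = 11.64/15.27 = 0.7626 kJ/s.
wireworms: E/h = 3.6/13 = 0.2769 kJ/s.
Since 0.2769 < R, time spent handling wireworms is better spent searching.

No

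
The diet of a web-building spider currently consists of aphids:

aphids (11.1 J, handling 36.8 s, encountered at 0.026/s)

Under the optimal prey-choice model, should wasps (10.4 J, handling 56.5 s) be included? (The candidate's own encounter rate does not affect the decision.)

Yes

Current rate: (0.026×11.1)/(1 + 0.026×36.8) = 0.1475 J/s.
wasps: E/h = 10.4/56.5 = 0.1841 J/s.
Since 0.1841 > R, including wasps increases the long-run rate.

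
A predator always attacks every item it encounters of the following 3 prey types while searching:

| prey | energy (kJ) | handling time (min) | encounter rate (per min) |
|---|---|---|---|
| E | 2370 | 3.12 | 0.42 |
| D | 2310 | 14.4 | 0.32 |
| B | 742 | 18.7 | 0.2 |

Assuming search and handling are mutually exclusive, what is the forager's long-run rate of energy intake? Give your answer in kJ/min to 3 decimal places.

176.668 kJ/min

Energy encountered per unit search time: 0.42×2370 + 0.32×2310 + 0.2×742 = 1883 kJ/min.
Handling time per unit search time: 0.42×3.12 + 0.32×14.4 + 0.2×18.7 = 9.658.
Rate = 1883/(1 + 9.658) = 176.7 kJ/min.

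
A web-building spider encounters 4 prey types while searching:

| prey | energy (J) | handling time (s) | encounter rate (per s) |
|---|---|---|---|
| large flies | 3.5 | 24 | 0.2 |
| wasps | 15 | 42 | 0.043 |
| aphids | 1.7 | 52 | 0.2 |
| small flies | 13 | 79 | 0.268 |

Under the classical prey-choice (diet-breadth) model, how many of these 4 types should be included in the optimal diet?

E/h in descending order: wasps 0.357, small flies 0.165, large flies 0.146, aphids 0.0327 J/s. The optimal diet is the largest prefix of this list for which every included type satisfies E_i/h_i > R on the types above it.
Rate on top 1: 0.2299. small flies: 0.165 < 0.2299 → exclude; stop.
Optimal diet: wasps — 1 of 4 types.

1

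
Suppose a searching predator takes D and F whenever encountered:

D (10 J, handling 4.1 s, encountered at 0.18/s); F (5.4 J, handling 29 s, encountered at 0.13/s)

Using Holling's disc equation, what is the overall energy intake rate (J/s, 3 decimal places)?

R = (0.18×10 + 0.13×5.4) / (1 + 0.18×4.1 + 0.13×29) = 2.502/5.508 = 0.4542 J/s.

0.454 J/s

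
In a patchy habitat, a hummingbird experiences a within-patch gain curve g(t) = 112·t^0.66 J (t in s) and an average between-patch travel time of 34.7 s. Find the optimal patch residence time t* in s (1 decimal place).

By the marginal value theorem, leave when the instantaneous gain rate g'(t) equals the habitat-wide average g(t)/(T + t).
g'(t) = 0.66·112·t^-0.34. Setting 0.66·112·t^-0.34 = 112·t^0.66/(34.7+t) gives 0.66(34.7+t) = t, so 0.34·t = 0.66×34.7.
t* = 0.66×34.7/0.34 = 67.36 s.

67.4 s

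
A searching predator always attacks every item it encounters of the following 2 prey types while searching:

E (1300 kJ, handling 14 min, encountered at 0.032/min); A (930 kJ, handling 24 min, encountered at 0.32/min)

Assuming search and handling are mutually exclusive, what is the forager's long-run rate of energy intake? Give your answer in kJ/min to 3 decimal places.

R = (0.032×1300 + 0.32×930) / (1 + 0.032×14 + 0.32×24) = 339.2/9.128 = 37.16 kJ/min.

37.160 kJ/min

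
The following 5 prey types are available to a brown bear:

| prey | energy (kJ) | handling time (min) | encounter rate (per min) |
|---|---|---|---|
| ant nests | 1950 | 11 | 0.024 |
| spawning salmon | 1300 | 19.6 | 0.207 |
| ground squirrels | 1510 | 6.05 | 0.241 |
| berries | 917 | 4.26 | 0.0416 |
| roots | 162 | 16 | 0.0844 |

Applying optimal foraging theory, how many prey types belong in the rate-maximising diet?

3

E/h in descending order: ground squirrels 250, berries 215, ant nests 177, spawning salmon 66.3, roots 10.1 kJ/min. The optimal diet is the largest prefix of this list for which every included type satisfies E_i/h_i > R on the types above it.
Rate on top 1: 148. berries: 215 > 148 → include.
Rate on top 2: 152.6. ant nests: 177 > 152.6 → include.
Rate on top 3: 154.8. spawning salmon: 66.3 < 154.8 → exclude; stop.
Optimal diet: ground squirrels, berries, ant nests — 3 of 5 types.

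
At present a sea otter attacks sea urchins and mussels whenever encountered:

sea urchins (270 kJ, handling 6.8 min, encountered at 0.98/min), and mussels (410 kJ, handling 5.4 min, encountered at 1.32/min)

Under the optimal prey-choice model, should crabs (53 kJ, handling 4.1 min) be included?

No

On sea urchins and mussels alone, R = ΣλE/(1+Σλh) = 805.8/14.79 = 54.48 kJ/min.
crabs: E/h = 53/4.1 = 12.93 kJ/min.
12.93 < 54.48, so adding crabs would lower the average — exclude it.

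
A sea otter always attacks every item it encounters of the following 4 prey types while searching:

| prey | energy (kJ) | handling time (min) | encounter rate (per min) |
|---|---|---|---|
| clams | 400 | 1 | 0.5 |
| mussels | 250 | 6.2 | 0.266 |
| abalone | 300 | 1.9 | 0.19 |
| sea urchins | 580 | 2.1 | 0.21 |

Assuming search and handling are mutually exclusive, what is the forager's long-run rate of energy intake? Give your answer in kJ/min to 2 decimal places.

R = (0.5×400 + 0.266×250 + 0.19×300 + 0.21×580) / (1 + 0.5×1 + 0.266×6.2 + 0.19×1.9 + 0.21×2.1) = 445.3/3.951 = 112.7 kJ/min.

112.70 kJ/min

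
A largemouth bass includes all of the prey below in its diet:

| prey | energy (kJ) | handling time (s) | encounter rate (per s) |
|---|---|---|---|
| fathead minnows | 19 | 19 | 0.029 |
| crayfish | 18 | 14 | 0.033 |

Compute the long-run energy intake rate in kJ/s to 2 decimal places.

Energy encountered per unit search time: 0.029×19 + 0.033×18 = 1.145 kJ/s.
Handling time per unit search time: 0.029×19 + 0.033×14 = 1.013.
Rate = 1.145/(1 + 1.013) = 0.5688 kJ/s.

0.57 kJ/s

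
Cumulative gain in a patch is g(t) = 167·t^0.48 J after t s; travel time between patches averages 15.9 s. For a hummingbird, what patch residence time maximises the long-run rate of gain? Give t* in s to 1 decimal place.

14.7 s

Optimal t* satisfies g'(t*) = g(t*)/(T + t*).
g'(t) = 0.48·167·t^-0.52. Setting 0.48·167·t^-0.52 = 167·t^0.48/(15.9+t) gives 0.48(15.9+t) = t, so 0.52·t = 0.48×15.9.
t* = 0.48×15.9/0.52 = 14.68 s.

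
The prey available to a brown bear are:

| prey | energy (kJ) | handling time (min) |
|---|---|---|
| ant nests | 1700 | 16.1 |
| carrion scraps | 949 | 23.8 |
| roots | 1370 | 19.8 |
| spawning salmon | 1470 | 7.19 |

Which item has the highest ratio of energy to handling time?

Profitability E/h (kJ/min): ant nests = 1700/16.1 = 106, carrion scraps = 949/23.8 = 39.9, roots = 1370/19.8 = 69.2, spawning salmon = 1470/7.19 = 204.
Ranked: spawning salmon > ant nests > roots > carrion scraps.

spawning salmon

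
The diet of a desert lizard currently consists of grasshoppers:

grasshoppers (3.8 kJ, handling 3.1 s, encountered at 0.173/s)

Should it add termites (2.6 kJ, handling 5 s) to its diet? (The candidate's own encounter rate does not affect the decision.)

Intake rate on the current diet: R = (0.173×3.8) / (1 + 0.173×3.1) = 0.6574/1.536 = 0.4279 kJ/s.
Profitability of termites: 2.6/5 = 0.52 kJ/s.
0.52 > 0.4279, so adding termites raises the average — include it.

Yes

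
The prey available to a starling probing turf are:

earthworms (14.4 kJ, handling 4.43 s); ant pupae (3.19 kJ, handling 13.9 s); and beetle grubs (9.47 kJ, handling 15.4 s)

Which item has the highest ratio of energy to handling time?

earthworms

Profitability E/h (kJ/s): earthworms = 14.4/4.43 = 3.25, ant pupae = 3.19/13.9 = 0.229, beetle grubs = 9.47/15.4 = 0.615.
Ranked: earthworms > beetle grubs > ant pupae.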